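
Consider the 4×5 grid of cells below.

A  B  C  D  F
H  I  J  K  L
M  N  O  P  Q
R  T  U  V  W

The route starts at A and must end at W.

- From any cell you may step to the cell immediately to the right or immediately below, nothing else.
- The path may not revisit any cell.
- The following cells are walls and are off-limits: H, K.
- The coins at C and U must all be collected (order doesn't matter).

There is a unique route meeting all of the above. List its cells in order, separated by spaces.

A B C J O U V W

Moves only go right or down, so the column and row indices never decrease.
Route from A: 2× right (reaching C), 3× down (reaching U), 2× right (reaching W) — 7 moves in all.
Check: all required cells visited.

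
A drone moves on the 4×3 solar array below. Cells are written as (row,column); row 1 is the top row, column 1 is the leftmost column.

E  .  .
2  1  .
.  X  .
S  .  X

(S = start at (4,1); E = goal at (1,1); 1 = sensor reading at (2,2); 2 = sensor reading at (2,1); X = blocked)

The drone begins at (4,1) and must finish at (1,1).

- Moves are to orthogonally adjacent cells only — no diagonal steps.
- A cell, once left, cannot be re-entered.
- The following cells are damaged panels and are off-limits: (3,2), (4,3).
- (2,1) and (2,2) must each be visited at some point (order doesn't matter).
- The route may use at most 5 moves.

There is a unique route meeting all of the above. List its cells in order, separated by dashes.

(4,1) - (3,1) - (2,1) - (2,2) - (1,2) - (1,1)

The budget equals the shortest possible length, so every move has to be on a shortest route through the required cells.
Route from (4,1): up 2 to (2,1), right 1 to (2,2), up 1 to (1,2), left 1 to (1,1) — 5 moves in all.
Check: all required cells visited; 5 ≤ 5 moves.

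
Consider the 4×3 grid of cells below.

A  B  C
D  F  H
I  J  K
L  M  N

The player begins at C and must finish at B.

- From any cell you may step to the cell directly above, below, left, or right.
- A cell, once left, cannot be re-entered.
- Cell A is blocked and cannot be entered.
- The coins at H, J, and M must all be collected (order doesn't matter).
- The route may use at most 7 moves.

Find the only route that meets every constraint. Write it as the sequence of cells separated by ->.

C -> H -> K -> N -> M -> J -> F -> B

The budget equals the shortest possible length, so every move has to be on a shortest route through the required cells.
Route from C: down 3 to N, left 1 to M, up 3 to B — 7 moves in all.
Check: all required cells visited; 7 ≤ 7 moves.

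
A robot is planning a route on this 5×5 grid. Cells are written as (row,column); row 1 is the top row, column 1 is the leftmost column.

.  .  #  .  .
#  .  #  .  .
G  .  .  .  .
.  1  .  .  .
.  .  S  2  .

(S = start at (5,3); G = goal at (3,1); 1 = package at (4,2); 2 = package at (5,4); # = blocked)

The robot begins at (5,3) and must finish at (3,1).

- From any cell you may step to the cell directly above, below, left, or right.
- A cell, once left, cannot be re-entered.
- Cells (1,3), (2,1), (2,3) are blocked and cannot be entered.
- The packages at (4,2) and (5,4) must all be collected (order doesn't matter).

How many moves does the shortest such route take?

6

Any route passes through (4,2) and (5,4) in some order between (5,3) and (3,1). Summing Manhattan distances along each leg and taking the cheapest ordering ((5,3) → (5,4) → (4,2) → (3,1)) gives a lower bound of 1 + 3 + 2 = 6 moves.
A route of 6 moves achieves this: (5,3) → (5,4) → (4,4) → (4,3) → (4,2) → (3,2) → (3,1).
Since 6 matches the lower bound, it is optimal.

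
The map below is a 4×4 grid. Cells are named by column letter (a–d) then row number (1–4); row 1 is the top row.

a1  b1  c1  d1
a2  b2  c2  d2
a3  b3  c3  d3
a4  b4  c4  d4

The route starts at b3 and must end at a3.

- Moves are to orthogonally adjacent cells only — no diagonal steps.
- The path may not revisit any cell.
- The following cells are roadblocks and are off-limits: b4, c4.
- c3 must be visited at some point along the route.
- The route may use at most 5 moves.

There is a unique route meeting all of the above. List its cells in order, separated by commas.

The 5-move cap with required stops at c3 leaves no slack for detours.
Route from b3: right to c3, up to c2, 2× left (reaching a2), down to a3 — 5 moves in all.
Check: all required cells visited; 5 ≤ 5 moves.

b3, c3, c2, b2, a2, a3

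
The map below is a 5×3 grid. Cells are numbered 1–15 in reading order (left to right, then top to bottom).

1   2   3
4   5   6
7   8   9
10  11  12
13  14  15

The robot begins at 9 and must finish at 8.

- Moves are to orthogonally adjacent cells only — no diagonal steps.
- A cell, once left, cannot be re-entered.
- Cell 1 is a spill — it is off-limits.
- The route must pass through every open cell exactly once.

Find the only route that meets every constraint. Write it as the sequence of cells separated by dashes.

Need to visit all 14 open cells exactly once, starting at 9 and ending at 8.
Cell 2 has only two open neighbours (5 and 3), so the path must pass straight through it: one of those is the cell it's entered from and the other is where it exits.
Route from 9: 2× up (reaching 3), left to 2, down to 5, left to 4, 3× down (reaching 13), 2× right (reaching 15), up to 12, left to 11, up to 8 — 13 moves in all.
Check: all 14 open cells covered.

9 - 6 - 3 - 2 - 5 - 4 - 7 - 10 - 13 - 14 - 15 - 12 - 11 - 8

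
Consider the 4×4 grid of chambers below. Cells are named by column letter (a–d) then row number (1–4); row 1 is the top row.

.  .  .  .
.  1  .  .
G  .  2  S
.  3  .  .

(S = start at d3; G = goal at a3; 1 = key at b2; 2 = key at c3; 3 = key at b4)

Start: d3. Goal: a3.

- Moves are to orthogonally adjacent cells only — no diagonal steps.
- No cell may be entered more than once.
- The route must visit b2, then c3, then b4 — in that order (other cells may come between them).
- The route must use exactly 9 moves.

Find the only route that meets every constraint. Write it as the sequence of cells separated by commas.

The waypoints must appear in the order b2, c3, b4, with no cell reused.
Route from d3: up 1 to d2, left 2 to b2, down 1 to b3, right 1 to c3, down 1 to c4, left 2 to a4, up 1 to a3 — 9 moves in all.
Check: order respected (1 at step 3, 2 at step 5, 3 at step 7); 9 moves as required.

d3, d2, c2, b2, b3, c3, c4, b4, a4, a3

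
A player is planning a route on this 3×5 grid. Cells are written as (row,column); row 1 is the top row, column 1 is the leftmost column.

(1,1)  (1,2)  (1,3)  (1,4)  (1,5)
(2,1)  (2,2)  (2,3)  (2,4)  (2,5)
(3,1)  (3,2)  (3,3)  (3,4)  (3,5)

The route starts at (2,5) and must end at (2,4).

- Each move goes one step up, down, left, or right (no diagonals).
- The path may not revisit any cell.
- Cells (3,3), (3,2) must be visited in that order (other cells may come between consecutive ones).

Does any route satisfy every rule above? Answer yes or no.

One route that works: (2,5) → (3,5) → (3,4) → (3,3) → (3,2) → (2,2) → (2,3) → (2,4).

yes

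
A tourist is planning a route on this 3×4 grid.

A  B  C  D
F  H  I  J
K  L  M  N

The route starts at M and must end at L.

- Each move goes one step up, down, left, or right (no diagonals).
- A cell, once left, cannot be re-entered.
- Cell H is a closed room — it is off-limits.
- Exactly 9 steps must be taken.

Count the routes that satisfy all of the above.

3

Need simple routes of exactly 9 moves from M to L (Manhattan distance 1, so 4 moves are spent on a detour and 4 undoing it).
Enumerating: M I J D C B A F K L | M N J D C B A F K L | M N J I C B A F K L.
That gives 3 routes.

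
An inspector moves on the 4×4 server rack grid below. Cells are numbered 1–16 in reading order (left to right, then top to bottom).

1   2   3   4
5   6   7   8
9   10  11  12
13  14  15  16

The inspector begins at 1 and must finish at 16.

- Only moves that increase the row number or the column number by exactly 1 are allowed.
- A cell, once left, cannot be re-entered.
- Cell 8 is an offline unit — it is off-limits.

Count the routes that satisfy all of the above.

16

A right/down-only route from 1 to 16 makes exactly 3 down-moves and 3 right-moves in some order.
With no other constraints that would be C(6,3) = 20 routes.
Subtract routes through each blocked cell (inclusion–exclusion for overlaps): − through 8: 4 → 16.
That gives 16 routes.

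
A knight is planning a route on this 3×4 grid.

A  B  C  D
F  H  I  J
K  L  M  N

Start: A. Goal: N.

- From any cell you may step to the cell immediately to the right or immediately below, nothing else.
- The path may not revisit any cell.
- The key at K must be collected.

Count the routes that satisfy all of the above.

A right/down-only route from A to N makes exactly 2 down-moves and 3 right-moves in some order.
With no other constraints that would be C(5,2) = 10 routes.
Split at K and multiply the segment counts: A→K: 1; K→N: 1; product = 1.
That gives 1 route.

1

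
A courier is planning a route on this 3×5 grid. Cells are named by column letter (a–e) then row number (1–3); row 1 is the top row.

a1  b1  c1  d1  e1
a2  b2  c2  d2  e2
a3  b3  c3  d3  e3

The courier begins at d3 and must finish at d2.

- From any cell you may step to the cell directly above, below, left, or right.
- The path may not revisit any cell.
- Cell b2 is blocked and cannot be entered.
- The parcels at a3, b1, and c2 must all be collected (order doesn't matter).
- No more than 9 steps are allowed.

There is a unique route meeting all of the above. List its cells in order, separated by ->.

d3 -> c3 -> b3 -> a3 -> a2 -> a1 -> b1 -> c1 -> c2 -> d2

The budget equals the shortest possible length, so every move has to be on a shortest route through the required cells.
Route from d3: left 3 to a3, up 2 to a1, right 2 to c1, down 1 to c2, right 1 to d2 — 9 moves in all.
Check: all required cells visited; 9 ≤ 9 moves.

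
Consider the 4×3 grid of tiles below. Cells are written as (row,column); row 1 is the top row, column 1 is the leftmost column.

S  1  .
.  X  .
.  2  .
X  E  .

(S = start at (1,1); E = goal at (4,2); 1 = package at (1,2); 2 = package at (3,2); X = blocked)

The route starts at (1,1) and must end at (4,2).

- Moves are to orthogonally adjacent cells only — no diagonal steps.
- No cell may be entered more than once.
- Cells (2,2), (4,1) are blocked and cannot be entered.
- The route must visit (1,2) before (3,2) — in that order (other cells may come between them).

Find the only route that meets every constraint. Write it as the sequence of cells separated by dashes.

(1,1) - (1,2) - (1,3) - (2,3) - (3,3) - (3,2) - (4,2)

The waypoints must appear in the order (1,2), (3,2), with no cell reused.
Route from (1,1): right 2 to (1,3), down 2 to (3,3), left 1 to (3,2), down 1 to (4,2) — 6 moves in all.
Check: order respected (1 at step 1, 2 at step 5).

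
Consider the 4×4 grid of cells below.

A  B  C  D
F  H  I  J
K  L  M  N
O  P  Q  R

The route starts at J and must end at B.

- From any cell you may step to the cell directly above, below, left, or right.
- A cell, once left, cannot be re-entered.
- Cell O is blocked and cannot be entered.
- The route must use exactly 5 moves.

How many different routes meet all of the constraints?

Need simple routes of exactly 5 moves from J to B (Manhattan distance 3, so 1 moves are spent on a detour and 1 undoing it).
Enumerating: J D C I H B | J N M I C B | J N M I H B | J N M L H B | J I M L H B | J I H F A B.
That gives 6 routes.

6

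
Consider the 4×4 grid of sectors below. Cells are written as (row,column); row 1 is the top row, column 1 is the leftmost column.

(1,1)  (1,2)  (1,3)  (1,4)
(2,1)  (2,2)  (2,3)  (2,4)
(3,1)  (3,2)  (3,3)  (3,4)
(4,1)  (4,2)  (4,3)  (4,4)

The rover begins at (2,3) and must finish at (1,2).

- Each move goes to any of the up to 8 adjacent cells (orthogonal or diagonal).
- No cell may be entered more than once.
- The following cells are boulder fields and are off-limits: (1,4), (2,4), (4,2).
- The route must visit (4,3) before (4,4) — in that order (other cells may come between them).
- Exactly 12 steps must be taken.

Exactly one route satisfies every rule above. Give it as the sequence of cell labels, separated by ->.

The waypoints must appear in the order (4,3), (4,4), with no cell reused.
Route from (2,3): down-right to (3,4), down-left to (4,3), right to (4,4), up-left to (3,3), left to (3,2), down-left to (4,1), 3× up (reaching (1,1)), down-right to (2,2), up-right to (1,3), left to (1,2) — 12 moves in all.
Check: order respected ((4,3) at step 2, (4,4) at step 3); 12 moves as required.

(2,3) -> (3,4) -> (4,3) -> (4,4) -> (3,3) -> (3,2) -> (4,1) -> (3,1) -> (2,1) -> (1,1) -> (2,2) -> (1,3) -> (1,2)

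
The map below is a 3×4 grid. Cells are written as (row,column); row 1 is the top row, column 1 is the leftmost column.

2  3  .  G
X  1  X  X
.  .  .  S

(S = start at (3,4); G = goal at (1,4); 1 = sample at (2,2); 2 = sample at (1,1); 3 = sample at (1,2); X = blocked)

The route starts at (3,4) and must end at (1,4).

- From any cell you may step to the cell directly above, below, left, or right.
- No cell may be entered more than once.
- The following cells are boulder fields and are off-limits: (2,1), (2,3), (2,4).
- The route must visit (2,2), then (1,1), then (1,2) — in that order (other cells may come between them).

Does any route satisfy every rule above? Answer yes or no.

(1,1) must be visited but has only one open neighbour ((1,2)), and it is neither the start nor the goal — the route would have to enter and leave through (1,2), re-entering it.

no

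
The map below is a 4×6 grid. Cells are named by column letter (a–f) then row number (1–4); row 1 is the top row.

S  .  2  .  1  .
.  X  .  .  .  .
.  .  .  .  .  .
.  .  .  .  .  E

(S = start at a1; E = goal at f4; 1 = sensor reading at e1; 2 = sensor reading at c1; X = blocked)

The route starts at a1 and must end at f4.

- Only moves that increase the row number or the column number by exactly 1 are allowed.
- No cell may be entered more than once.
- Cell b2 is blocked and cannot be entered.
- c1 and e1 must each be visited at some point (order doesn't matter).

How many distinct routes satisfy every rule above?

A right/down-only route from a1 to f4 makes exactly 3 down-moves and 5 right-moves in some order.
With no other constraints that would be C(8,3) = 56 routes.
A monotone route can only reach the required cells in the order c1, e1, so split there and multiply the segment counts (each segment already excludes blocked cells): a1→c1: 1; c1→e1: 1; e1→f4: 4; product = 4.
That gives 4 routes.

4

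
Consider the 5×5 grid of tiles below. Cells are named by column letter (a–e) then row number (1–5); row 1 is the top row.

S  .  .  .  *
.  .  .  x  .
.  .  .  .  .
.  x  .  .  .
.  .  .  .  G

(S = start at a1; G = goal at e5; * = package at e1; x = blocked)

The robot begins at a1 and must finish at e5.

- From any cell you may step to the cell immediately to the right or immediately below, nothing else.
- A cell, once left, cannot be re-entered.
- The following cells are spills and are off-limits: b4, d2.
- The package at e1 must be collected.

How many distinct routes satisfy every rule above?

A right/down-only route from a1 to e5 makes exactly 4 down-moves and 4 right-moves in some order.
With no other constraints that would be C(8,4) = 70 routes.
Split at e1 and multiply the segment counts (each segment already excludes blocked cells): a1→e1: 1; e1→e5: 1; product = 1.
That gives 1 route.

1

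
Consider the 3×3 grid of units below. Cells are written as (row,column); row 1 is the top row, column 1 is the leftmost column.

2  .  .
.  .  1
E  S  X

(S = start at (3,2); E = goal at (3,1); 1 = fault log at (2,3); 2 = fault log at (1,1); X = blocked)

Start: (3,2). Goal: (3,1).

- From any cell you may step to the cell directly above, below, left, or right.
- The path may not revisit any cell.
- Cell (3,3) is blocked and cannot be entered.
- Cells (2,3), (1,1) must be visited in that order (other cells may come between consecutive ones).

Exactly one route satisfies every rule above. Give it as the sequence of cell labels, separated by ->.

(3,2) -> (2,2) -> (2,3) -> (1,3) -> (1,2) -> (1,1) -> (2,1) -> (3,1)

The waypoints must appear in the order (2,3), (1,1), with no cell reused.
Route from (3,2): up to (2,2), right to (2,3), up to (1,3), 2× left (reaching (1,1)), 2× down (reaching (3,1)) — 7 moves in all.
Check: order respected (1 at step 2, 2 at step 5).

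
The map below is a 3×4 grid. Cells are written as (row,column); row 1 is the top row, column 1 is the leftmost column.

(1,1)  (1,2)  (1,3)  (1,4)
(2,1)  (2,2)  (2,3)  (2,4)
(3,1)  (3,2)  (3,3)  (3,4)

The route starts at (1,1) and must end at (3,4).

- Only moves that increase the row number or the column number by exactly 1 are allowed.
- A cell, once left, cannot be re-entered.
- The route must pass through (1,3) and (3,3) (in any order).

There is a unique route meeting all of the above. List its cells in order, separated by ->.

(1,1) -> (1,2) -> (1,3) -> (2,3) -> (3,3) -> (3,4)

Moves only go right or down, so the column and row indices never decrease.
Route from (1,1): right 2 to (1,3), down 2 to (3,3), right 1 to (3,4) — 5 moves in all.
Check: all required cells visited.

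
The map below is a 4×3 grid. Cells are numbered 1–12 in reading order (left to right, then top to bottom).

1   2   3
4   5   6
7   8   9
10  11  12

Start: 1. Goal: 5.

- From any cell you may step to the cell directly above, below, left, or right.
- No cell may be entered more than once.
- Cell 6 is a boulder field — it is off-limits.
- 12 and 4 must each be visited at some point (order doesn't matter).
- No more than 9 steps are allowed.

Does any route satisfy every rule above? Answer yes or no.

One route that works: 1 → 4 → 7 → 10 → 11 → 12 → 9 → 8 → 5.

yes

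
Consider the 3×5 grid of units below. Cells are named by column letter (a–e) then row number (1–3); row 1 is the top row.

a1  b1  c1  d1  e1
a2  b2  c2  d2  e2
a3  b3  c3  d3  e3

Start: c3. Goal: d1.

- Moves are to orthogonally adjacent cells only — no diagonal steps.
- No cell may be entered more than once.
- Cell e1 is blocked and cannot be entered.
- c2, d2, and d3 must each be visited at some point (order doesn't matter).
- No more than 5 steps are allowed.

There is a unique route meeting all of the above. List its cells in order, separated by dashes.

c3 - d3 - d2 - c2 - c1 - d1

Any route must reach c2, d2, and d3 and still end at d1 within 5 moves, so the order of the required stops is forced.
Route from c3: right 1 to d3, up 1 to d2, left 1 to c2, up 1 to c1, right 1 to d1 — 5 moves in all.
Check: all required cells visited; 5 ≤ 5 moves.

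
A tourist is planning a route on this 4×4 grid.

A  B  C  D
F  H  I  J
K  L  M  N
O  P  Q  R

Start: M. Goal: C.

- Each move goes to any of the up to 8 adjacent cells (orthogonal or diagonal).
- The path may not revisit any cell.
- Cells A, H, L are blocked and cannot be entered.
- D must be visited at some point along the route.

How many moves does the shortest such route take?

3

Any route passes through D somewhere between M and C. Summing Chebyshev distances along the two legs (M → D → C) gives a lower bound of 2 + 1 = 3 moves.
A route of 3 moves achieves this: M → I → D → C.
Since 3 matches the lower bound, it is optimal.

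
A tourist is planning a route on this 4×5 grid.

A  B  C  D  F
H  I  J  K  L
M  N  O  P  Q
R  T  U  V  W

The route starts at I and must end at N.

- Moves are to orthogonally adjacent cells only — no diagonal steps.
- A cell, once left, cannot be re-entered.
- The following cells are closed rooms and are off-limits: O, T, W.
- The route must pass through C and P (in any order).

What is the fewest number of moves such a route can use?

Any route passes through C and P in some order between I and N. Summing Manhattan distances along each leg and taking the cheapest ordering (I → C → P → N) gives a lower bound of 2 + 3 + 2 = 7 moves.
That bound ignores the blocked cells. Measuring each leg by the fewest moves that actually steer around them (I→C: 2; C→P: 3; P→N: 4) raises the lower bound to 9.
The shortest route satisfying every rule uses 13 moves: I → J → K → P → Q → L → F → D → C → B → A → H → M → N.
The bound of 9 isn't tight here; checking systematically, no route of length 9 through 12 satisfies every constraint (on a 4-connected grid the length of any start-to-goal walk has the same parity as the Manhattan bound, so only lengths 9, 11, 13, … need checking), so 13 is the minimum.

13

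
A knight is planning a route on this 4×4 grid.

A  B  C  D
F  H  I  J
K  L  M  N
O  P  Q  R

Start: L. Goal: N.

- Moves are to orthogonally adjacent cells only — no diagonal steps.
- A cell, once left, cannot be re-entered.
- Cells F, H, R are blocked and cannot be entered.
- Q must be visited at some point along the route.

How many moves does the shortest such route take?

Any route passes through Q somewhere between L and N. Summing Manhattan distances along the two legs (L → Q → N) gives a lower bound of 2 + 2 = 4 moves.
A route of 4 moves achieves this: L → P → Q → M → N.
Since 4 matches the lower bound, it is optimal.

4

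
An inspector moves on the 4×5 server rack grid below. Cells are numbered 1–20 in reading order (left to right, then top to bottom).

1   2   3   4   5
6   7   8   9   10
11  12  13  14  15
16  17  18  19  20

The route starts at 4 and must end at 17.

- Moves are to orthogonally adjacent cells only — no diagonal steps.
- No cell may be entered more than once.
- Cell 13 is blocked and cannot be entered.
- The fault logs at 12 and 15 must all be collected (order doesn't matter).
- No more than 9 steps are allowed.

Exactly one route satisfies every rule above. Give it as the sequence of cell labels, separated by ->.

4 -> 5 -> 10 -> 15 -> 14 -> 9 -> 8 -> 7 -> 12 -> 17

Any route must reach 12 and 15 and still end at 17 within 9 moves, so the order of the required stops is forced.
Route from 4: right to 5, 2× down (reaching 15), left to 14, up to 9, 2× left (reaching 7), 2× down (reaching 17) — 9 moves in all.
Check: all required cells visited; 9 ≤ 9 moves.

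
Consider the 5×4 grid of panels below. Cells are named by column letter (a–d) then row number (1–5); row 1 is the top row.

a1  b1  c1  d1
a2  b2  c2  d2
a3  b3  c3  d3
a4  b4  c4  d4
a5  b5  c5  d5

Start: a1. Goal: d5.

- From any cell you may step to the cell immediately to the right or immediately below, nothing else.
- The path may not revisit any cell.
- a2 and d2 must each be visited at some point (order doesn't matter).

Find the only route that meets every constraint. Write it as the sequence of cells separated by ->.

Moves only go right or down, so the column and row indices never decrease.
Route from a1: down to a2, 3× right (reaching d2), 3× down (reaching d5) — 7 moves in all.
Check: all required cells visited.

a1 -> a2 -> b2 -> c2 -> d2 -> d3 -> d4 -> d5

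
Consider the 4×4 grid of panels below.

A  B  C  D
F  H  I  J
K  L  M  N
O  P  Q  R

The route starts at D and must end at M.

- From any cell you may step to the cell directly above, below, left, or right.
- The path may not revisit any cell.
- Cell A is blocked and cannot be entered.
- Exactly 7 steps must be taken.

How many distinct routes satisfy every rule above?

10

Need simple routes of exactly 7 moves from D to M (Manhattan distance 3, so 2 moves are spent on a detour and 2 undoing it).
Branch systematically from the start, pruning whenever the remaining move budget drops below the Manhattan distance to M or differs from it in parity. Grouping the completions by first move — via J: 4; via C: 6 — and summing: 4 + 6 = 10.
That gives 10 routes.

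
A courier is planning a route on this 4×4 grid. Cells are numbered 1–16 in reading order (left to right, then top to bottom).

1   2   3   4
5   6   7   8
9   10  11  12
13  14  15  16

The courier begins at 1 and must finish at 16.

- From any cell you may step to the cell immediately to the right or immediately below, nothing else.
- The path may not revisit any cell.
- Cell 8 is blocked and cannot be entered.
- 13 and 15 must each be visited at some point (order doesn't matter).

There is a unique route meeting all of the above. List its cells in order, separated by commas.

1, 5, 9, 13, 14, 15, 16

Moves only go right or down, so the column and row indices never decrease.
Route from 1: 3× down (reaching 13), 3× right (reaching 16) — 6 moves in all.
Check: all required cells visited.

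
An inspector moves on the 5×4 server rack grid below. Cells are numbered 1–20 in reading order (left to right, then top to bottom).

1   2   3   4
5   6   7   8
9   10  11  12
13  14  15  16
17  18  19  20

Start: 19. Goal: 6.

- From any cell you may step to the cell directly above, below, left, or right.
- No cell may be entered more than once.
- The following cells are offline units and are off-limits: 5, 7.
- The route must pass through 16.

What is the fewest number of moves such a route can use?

6

Any route passes through 16 somewhere between 19 and 6. Summing Manhattan distances along the two legs (19 → 16 → 6) gives a lower bound of 2 + 4 = 6 moves.
A route of 6 moves achieves this: 19 → 15 → 16 → 12 → 11 → 10 → 6.
Since 6 matches the lower bound, it is optimal.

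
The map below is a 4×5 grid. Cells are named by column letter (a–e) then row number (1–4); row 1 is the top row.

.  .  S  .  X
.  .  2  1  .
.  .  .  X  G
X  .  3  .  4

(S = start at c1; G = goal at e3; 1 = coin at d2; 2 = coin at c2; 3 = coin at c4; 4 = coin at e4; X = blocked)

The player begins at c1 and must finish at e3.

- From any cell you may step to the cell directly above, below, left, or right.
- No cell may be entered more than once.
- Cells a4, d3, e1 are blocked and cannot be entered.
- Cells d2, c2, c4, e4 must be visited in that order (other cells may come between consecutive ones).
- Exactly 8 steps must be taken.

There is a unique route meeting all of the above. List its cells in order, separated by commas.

The waypoints must appear in the order d2, c2, c4, e4, with no cell reused.
Route from c1: right to d1, down to d2, left to c2, 2× down (reaching c4), 2× right (reaching e4), up to e3 — 8 moves in all.
Check: order respected (1 at step 2, 2 at step 3, 3 at step 5, 4 at step 7); 8 moves as required.

c1, d1, d2, c2, c3, c4, d4, e4, e3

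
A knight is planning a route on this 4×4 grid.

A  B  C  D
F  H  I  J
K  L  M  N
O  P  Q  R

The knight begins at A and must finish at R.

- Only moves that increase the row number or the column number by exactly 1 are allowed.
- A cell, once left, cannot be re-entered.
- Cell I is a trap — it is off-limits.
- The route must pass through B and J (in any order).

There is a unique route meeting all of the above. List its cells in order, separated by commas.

Moves only go right or down, so the column and row indices never decrease.
Route from A: 3× right (reaching D), 3× down (reaching R) — 6 moves in all.
Check: all required cells visited.

A, B, C, D, J, N, R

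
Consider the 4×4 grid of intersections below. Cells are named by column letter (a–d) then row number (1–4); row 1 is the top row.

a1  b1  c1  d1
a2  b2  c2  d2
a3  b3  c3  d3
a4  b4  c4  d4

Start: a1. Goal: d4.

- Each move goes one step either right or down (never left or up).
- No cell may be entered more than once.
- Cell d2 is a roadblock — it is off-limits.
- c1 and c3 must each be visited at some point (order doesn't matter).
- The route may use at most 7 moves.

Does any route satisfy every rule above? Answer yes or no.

One route that works: a1 → b1 → c1 → c2 → c3 → c4 → d4.

yes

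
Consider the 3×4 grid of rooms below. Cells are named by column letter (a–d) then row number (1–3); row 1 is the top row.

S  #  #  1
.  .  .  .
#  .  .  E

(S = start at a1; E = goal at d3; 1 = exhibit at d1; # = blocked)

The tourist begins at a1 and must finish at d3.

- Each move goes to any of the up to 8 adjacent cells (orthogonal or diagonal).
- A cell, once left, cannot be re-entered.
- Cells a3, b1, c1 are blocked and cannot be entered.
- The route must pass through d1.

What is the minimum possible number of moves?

5

Any route passes through d1 somewhere between a1 and d3. Summing Chebyshev distances along the two legs (a1 → d1 → d3) gives a lower bound of 3 + 2 = 5 moves.
A route of 5 moves achieves this: a1 → b2 → c2 → d1 → d2 → d3.
Since 5 matches the lower bound, it is optimal.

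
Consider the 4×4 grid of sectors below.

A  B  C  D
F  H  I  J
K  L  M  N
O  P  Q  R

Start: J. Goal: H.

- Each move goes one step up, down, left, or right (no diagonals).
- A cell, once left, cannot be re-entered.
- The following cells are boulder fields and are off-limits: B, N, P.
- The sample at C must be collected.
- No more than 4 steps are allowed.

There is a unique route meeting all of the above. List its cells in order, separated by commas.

J, D, C, I, H

The budget equals the shortest possible length, so every move has to be on a shortest route through the required cells.
Route from J: up 1 to D, left 1 to C, down 1 to I, left 1 to H — 4 moves in all.
Check: all required cells visited; 4 ≤ 4 moves.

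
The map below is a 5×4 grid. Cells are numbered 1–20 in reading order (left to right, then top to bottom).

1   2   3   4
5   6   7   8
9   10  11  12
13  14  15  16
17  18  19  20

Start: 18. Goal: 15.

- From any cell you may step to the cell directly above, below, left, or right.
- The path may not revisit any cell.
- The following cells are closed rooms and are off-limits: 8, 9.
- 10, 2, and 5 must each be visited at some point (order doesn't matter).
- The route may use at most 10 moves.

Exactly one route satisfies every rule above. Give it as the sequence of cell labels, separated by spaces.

18 14 10 6 5 1 2 3 7 11 15

The 10-move cap with required stops at 10, 2, 5 leaves no slack for detours.
Route from 18: up 3 to 6, left 1 to 5, up 1 to 1, right 2 to 3, down 3 to 15 — 10 moves in all.
Check: all required cells visited; 10 ≤ 10 moves.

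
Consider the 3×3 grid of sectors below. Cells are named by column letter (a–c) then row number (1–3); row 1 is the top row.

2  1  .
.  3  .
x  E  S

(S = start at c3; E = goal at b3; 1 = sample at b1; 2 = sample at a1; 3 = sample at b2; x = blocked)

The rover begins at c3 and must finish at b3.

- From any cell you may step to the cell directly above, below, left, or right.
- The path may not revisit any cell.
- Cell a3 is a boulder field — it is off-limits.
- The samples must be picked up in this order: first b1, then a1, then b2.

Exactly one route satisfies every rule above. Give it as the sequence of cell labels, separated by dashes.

c3 - c2 - c1 - b1 - a1 - a2 - b2 - b3

The waypoints must appear in the order b1, a1, b2, with no cell reused.
Route from c3: up 2 to c1, left 2 to a1, down 1 to a2, right 1 to b2, down 1 to b3 — 7 moves in all.
Check: order respected (1 at step 3, 2 at step 4, 3 at step 6).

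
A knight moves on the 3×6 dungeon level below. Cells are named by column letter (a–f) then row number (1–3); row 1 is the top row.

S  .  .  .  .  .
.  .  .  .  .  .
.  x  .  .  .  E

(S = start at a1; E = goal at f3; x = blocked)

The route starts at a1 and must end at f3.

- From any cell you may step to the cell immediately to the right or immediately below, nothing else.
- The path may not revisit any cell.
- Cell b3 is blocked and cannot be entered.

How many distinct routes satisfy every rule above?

18

A right/down-only route from a1 to f3 makes exactly 2 down-moves and 5 right-moves in some order.
With no other constraints that would be C(7,2) = 21 routes.
Subtract routes through each blocked cell (inclusion–exclusion for overlaps): − through b3: 3 → 18.
That gives 18 routes.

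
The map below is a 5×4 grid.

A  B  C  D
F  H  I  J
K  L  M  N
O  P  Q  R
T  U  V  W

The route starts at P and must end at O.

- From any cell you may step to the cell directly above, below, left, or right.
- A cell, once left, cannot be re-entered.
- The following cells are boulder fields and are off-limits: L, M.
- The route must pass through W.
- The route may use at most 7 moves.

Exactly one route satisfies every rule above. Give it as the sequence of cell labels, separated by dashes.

P - Q - R - W - V - U - T - O

The budget equals the shortest possible length, so every move has to be on a shortest route through the required cells.
Route from P: 2× right (reaching R), down to W, 3× left (reaching T), up to O — 7 moves in all.
Check: all required cells visited; 7 ≤ 7 moves.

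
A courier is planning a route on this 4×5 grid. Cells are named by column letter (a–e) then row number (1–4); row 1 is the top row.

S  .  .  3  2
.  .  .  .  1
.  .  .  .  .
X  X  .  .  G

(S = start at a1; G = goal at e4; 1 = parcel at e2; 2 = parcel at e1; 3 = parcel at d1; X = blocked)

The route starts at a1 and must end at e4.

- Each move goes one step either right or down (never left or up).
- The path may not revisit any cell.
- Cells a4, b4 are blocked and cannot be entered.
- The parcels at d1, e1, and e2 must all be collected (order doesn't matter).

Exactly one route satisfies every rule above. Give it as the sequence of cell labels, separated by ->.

Moves only go right or down, so the column and row indices never decrease.
Route from a1: 4× right (reaching e1), 3× down (reaching e4) — 7 moves in all.
Check: all required cells visited.

a1 -> b1 -> c1 -> d1 -> e1 -> e2 -> e3 -> e4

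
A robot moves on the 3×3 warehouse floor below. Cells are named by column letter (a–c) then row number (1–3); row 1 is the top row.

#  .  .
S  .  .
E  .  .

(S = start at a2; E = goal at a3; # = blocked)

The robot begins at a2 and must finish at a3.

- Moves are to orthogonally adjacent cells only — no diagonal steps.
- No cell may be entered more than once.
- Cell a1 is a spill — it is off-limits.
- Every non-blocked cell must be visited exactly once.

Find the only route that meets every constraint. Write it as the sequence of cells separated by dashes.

Need to visit all 8 open cells exactly once, starting at a2 and ending at a3.
Cell c1 has only two open neighbours (c2 and b1), so the path must pass straight through it: one of those is the cell it's entered from and the other is where it exits.
Route from a2: right to b2, up to b1, right to c1, 2× down (reaching c3), 2× left (reaching a3) — 7 moves in all.
Check: all 8 open cells covered.

a2 - b2 - b1 - c1 - c2 - c3 - b3 - a3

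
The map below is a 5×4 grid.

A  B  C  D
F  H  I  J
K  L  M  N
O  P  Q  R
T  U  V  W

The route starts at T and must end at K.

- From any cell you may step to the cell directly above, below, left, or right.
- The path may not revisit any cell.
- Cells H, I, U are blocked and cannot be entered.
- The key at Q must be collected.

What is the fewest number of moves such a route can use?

6

Any route passes through Q somewhere between T and K. Summing Manhattan distances along the two legs (T → Q → K) gives a lower bound of 3 + 3 = 6 moves.
A route of 6 moves achieves this: T → O → P → Q → M → L → K.
Since 6 matches the lower bound, it is optimal.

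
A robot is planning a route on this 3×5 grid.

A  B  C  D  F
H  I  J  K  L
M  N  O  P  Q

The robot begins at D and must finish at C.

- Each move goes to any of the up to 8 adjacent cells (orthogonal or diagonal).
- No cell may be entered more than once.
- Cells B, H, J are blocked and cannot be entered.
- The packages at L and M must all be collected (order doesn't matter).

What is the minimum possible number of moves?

Any route passes through L and M in some order between D and C. Summing Chebyshev distances along each leg and taking the cheapest ordering (D → L → M → C) gives a lower bound of 1 + 4 + 2 = 7 moves.
A route of 7 moves achieves this: D → L → K → O → N → M → I → C.
Since 7 matches the lower bound, it is optimal.

7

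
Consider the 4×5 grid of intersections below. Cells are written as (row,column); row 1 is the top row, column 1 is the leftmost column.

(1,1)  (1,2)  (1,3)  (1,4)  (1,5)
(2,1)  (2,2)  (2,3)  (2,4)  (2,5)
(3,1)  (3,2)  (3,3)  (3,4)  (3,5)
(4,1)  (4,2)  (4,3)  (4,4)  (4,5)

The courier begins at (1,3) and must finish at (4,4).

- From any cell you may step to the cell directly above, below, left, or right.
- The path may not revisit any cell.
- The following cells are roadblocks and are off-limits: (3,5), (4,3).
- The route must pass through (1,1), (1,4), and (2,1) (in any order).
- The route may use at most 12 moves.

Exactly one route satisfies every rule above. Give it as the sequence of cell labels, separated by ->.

(1,3) -> (1,4) -> (2,4) -> (2,3) -> (2,2) -> (1,2) -> (1,1) -> (2,1) -> (3,1) -> (3,2) -> (3,3) -> (3,4) -> (4,4)

The budget equals the shortest possible length, so every move has to be on a shortest route through the required cells.
Route from (1,3): right to (1,4), down to (2,4), 2× left (reaching (2,2)), up to (1,2), left to (1,1), 2× down (reaching (3,1)), 3× right (reaching (3,4)), down to (4,4) — 12 moves in all.
Check: all required cells visited; 12 ≤ 12 moves.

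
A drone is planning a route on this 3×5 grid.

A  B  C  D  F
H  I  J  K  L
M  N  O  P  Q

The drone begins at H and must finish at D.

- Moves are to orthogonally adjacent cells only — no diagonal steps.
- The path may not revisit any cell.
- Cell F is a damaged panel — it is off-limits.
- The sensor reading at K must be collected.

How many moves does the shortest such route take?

Any route passes through K somewhere between H and D. Summing Manhattan distances along the two legs (H → K → D) gives a lower bound of 3 + 1 = 4 moves.
A route of 4 moves achieves this: H → I → J → K → D.
Since 4 matches the lower bound, it is optimal.

4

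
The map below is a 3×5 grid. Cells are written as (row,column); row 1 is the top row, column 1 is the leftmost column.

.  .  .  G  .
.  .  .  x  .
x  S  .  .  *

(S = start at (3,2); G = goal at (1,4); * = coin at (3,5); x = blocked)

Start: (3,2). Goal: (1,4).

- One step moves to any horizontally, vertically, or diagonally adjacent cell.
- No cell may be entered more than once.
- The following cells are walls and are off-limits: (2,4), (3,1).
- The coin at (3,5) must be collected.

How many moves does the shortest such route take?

Any route passes through (3,5) somewhere between (3,2) and (1,4). Summing Chebyshev distances along the two legs ((3,2) → (3,5) → (1,4)) gives a lower bound of 3 + 2 = 5 moves.
A route of 5 moves achieves this: (3,2) → (2,3) → (3,4) → (3,5) → (2,5) → (1,4).
Since 5 matches the lower bound, it is optimal.

5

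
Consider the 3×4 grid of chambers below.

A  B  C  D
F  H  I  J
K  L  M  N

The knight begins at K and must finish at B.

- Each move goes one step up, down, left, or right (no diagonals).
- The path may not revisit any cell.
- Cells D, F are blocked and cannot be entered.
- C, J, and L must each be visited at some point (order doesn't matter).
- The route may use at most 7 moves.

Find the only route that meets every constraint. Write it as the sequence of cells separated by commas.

Any route must reach C, J, and L and still end at B within 7 moves, so the order of the required stops is forced.
Route from K: right 3 to N, up 1 to J, left 1 to I, up 1 to C, left 1 to B — 7 moves in all.
Check: all required cells visited; 7 ≤ 7 moves.

K, L, M, N, J, I, C, B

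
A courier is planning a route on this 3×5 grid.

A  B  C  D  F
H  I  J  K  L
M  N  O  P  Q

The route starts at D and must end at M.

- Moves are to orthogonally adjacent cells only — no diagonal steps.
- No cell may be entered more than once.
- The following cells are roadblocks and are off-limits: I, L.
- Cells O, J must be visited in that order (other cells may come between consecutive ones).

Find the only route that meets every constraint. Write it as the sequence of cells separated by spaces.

D K P O J C B A H M

The waypoints must appear in the order O, J, with no cell reused.
Route from D: down 2 to P, left 1 to O, up 2 to C, left 2 to A, down 2 to M — 9 moves in all.
Check: order respected (O at step 3, J at step 4).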